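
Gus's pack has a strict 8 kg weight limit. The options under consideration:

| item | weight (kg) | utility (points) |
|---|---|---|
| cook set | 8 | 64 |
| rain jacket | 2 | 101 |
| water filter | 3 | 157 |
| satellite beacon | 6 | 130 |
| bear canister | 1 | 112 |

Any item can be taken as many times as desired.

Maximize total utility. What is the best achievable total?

896

Density check — bear canister 112.00, water filter 52.33, rain jacket 50.50, satellite beacon 21.67 are the best per kg.
8×bear canister uses 8 of the 8 kg and totals 896.
No other feasible combination exceeds 896.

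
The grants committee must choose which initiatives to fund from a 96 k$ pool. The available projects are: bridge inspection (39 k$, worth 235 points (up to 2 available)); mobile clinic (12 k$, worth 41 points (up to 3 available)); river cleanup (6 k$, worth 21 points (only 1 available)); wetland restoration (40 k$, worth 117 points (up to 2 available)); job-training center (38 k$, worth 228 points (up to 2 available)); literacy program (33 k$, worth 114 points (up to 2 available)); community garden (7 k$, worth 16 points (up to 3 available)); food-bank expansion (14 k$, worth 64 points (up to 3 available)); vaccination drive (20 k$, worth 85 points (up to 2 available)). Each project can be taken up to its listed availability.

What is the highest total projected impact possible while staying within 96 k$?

Density check — bridge inspection 6.03, job-training center 6.00, food-bank expansion 4.57, vaccination drive 4.25 are the best per k$.
A density-first pass picks 2×bridge inspection + food-bank expansion — 534 at 92 k$.
Replace 2×bridge inspection and food-bank expansion with 2×job-training center + vaccination drive: the trade gains 7 net, giving 541 at 96 k$.
That's the maximum — no swap from here does better than 541.

541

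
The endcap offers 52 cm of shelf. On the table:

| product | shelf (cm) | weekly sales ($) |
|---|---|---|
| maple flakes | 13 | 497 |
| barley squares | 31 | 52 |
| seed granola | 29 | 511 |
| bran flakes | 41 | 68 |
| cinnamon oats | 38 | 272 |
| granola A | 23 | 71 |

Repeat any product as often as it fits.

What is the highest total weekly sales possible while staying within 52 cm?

1988

Ranking by ratio (weekly sales/cm): maple flakes 38.23, seed granola 17.62, cinnamon oats 7.16.
Best packing: 4×maple flakes — 52 cm, 1988 total.
No other feasible combination exceeds 1988.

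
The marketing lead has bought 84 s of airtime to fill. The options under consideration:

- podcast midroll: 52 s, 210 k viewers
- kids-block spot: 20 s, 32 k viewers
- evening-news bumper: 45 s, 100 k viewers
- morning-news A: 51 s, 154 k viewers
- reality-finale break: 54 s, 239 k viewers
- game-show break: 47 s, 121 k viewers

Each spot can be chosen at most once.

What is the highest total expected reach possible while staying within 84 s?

By expected reach per s: reality-finale break 4.43, podcast midroll 4.04, morning-news A 3.02 lead.
Kids-block spot + reality-finale break uses 74 of the 84 s and totals 271.
No other feasible combination exceeds 271.

271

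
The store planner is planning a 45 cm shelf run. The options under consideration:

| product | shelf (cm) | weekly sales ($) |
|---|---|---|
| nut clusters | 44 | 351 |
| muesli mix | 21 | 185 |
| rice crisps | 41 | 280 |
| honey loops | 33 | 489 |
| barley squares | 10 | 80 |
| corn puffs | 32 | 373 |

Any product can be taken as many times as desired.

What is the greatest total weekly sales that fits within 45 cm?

The ratio ordering already packs tightly: honey loops + barley squares, 43 cm, 569.
No other feasible combination exceeds 569.

569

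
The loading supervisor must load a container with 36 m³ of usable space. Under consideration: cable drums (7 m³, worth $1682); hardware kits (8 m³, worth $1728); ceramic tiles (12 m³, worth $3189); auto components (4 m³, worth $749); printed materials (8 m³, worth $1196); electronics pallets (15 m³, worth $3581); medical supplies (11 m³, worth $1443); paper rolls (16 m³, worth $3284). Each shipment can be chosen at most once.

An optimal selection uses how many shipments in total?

Best achievable revenue is 8498.
One optimal bundle: hardware kits + ceramic tiles + electronics pallets (35 m³).
Every optimal selection uses 3 shipments.

3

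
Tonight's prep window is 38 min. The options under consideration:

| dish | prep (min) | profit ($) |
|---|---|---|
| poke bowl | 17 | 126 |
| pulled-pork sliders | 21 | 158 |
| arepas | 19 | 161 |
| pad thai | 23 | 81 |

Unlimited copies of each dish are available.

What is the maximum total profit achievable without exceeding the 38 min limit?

322

Best packing: 2×arepas — 38 min, 322 total.
Every other selection either busts 38 min or fails to beat 322.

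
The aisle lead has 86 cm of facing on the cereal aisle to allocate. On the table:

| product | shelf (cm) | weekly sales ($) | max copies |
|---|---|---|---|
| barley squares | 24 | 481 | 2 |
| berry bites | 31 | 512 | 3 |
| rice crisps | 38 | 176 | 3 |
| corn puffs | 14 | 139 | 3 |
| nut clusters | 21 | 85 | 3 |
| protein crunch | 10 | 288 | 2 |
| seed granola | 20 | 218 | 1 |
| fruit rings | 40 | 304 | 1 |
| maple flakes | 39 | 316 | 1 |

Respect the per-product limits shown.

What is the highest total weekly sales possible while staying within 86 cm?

1677

2×barley squares + corn puffs + 2×protein crunch uses 82 of the 86 cm and totals 1677.
Every other selection either busts 86 cm or exceeds an availability limit or fails to beat 1677.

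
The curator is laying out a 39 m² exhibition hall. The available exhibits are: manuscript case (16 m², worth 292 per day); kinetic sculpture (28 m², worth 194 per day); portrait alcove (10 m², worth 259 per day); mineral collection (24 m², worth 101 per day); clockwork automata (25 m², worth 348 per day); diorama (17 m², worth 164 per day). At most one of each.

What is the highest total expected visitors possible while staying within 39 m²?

607

The ratio heuristic lands on manuscript case + portrait alcove (551) but leaves 13 m² idle.
The 16 m² tied up in manuscript case is better spent on clockwork automata — total rises to 607 (35 m²).
The closest alternative, manuscript case + portrait alcove, reaches only 551.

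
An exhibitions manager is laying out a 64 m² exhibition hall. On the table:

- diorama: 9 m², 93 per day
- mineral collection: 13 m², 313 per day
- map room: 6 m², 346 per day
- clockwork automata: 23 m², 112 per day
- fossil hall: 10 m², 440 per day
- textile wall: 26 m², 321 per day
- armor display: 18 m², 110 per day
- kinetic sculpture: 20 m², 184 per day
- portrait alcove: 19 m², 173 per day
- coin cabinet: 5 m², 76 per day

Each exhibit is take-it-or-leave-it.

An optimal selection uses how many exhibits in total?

The maximum expected visitors within 64 m² is 1513.
diorama + mineral collection + map room + fossil hall + textile wall hits 1513 at 64 m².
All optima have 5 exhibits.

5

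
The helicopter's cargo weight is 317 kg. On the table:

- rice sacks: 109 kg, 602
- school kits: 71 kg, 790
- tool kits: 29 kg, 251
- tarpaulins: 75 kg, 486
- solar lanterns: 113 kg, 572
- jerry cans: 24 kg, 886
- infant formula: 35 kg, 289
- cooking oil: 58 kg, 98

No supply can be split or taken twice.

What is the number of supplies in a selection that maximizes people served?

5

Optimal total is 3053.
One optimal bundle: rice sacks + school kits + tarpaulins + jerry cans + infant formula (314 kg).
Any selection reaching 3053 contains exactly 5 supplies.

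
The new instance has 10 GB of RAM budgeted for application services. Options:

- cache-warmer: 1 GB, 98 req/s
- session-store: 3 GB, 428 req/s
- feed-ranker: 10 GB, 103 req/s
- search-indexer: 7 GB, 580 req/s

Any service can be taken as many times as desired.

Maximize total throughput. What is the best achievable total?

1382

The ratio ordering already packs tightly: cache-warmer + 3×session-store, 10 GB, 1382.
No other feasible combination exceeds 1382.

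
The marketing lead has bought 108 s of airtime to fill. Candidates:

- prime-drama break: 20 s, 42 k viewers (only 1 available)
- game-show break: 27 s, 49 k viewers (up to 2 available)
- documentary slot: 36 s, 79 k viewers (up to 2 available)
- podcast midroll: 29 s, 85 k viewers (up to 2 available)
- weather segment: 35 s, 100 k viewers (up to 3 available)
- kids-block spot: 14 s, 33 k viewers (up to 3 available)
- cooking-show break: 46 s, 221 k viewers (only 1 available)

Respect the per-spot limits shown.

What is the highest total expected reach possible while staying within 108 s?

391

Density check — cooking-show break 4.80, podcast midroll 2.93, weather segment 2.86, kids-block spot 2.36 are the best per s.
Taking 2×podcast midroll + cooking-show break: 104 s used, 391 in expected reach.
Nothing else within 108 s beats 391.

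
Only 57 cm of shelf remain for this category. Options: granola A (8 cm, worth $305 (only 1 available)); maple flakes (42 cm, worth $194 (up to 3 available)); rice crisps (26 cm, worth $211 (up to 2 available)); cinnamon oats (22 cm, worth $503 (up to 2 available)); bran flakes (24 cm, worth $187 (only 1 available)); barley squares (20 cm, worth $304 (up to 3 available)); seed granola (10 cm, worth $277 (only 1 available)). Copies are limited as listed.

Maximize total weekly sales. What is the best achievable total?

1311

Filling by ratio: granola A + cinnamon oats + seed granola for 1085, with 17 cm left unused.
The 10 cm tied up in seed granola is better spent on cinnamon oats — total rises to 1311 (52 cm).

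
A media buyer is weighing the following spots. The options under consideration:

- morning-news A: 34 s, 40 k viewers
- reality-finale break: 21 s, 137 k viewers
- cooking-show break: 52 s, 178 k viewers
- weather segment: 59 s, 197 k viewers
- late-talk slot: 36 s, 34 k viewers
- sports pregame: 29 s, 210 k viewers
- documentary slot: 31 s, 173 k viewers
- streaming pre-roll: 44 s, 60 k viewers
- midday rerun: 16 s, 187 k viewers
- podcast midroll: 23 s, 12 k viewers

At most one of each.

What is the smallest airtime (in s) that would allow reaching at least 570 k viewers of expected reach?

Look for the lowest-airtime combination reaching 570.
Taking sports pregame + documentary slot + midday rerun gives 570 (≥ 570) for 76 s.
Below 76 s the best achievable stays under 570.

76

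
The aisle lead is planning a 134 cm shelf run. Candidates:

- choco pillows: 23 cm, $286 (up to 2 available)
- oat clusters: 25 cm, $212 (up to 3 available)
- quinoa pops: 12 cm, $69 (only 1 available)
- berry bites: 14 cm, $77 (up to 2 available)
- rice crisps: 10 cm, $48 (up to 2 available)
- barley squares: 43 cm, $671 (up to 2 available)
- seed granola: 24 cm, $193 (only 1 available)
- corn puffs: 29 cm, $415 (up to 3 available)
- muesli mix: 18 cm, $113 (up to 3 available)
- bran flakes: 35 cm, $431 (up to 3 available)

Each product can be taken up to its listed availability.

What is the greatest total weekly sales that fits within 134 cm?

1916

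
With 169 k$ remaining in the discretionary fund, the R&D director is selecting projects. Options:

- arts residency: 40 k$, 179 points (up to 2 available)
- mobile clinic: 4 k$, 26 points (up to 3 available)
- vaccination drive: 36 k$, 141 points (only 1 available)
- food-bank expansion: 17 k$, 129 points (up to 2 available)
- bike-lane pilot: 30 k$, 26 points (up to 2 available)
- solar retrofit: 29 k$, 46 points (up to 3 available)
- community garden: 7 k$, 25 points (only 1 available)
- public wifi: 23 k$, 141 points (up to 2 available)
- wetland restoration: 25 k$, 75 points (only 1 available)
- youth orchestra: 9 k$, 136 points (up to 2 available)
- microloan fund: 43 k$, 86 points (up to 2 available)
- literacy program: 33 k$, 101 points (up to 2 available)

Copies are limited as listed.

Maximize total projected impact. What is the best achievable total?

Ranking by ratio (projected impact/k$): youth orchestra 15.11, food-bank expansion 7.59, mobile clinic 6.50.
Filling by ratio: arts residency + 3×mobile clinic + 2×food-bank expansion + community garden + 2×public wifi + 2×youth orchestra for 1094, with 12 k$ left unused.
The 30 k$ tied up in community garden and public wifi is better spent on arts residency — total rises to 1107 (167 k$).

1107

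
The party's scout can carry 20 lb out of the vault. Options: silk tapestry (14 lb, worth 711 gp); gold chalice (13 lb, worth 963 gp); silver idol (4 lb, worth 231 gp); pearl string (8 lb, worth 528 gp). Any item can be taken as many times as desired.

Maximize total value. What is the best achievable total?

1287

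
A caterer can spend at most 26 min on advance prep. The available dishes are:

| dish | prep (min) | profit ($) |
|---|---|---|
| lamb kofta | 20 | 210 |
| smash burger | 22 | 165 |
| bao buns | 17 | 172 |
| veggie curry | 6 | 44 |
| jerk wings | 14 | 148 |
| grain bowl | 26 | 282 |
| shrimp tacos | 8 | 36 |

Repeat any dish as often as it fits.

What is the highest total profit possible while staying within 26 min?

282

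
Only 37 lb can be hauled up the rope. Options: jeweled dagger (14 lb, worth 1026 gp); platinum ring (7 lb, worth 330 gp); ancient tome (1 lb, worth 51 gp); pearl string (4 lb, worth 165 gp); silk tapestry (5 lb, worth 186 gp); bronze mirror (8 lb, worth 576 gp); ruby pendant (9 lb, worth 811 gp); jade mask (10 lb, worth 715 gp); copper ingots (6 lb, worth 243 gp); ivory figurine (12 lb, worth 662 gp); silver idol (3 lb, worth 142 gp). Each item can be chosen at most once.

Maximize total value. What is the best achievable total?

2745

By value per lb: ruby pendant 90.11, jeweled dagger 73.29, bronze mirror 72.00 lead.
Filling by ratio: jeweled dagger + ancient tome + bronze mirror + ruby pendant + silver idol for 2606, with 2 lb left unused.
The 8 lb tied up in bronze mirror is better spent on jade mask — total rises to 2745 (37 lb).
Runner-up jeweled dagger + pearl string + ruby pendant + jade mask tops out at 2717.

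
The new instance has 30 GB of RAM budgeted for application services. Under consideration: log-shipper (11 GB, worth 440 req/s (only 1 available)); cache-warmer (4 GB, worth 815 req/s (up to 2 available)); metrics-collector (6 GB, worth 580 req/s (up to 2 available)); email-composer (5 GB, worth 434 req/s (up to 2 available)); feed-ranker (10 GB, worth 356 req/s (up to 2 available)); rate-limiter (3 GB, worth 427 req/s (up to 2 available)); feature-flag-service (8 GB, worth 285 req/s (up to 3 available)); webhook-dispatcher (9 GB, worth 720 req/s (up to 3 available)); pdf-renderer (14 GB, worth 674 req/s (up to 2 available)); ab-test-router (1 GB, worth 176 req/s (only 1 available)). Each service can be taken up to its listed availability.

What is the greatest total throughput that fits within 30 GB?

Filling by ratio: 2×cache-warmer + 2×metrics-collector + 2×rate-limiter + ab-test-router for 3820, with 3 GB left unused.
Replace metrics-collector with webhook-dispatcher: the trade gains 140 net, giving 3960 at 30 GB.
No other feasible combination exceeds 3960.

3960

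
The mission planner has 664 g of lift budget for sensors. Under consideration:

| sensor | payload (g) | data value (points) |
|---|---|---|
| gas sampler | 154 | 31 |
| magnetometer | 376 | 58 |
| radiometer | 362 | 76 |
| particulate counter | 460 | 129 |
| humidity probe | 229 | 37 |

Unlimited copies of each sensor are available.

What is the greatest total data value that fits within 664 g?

Taking gas sampler + particulate counter: 614 g used, 160 in data value.
Nothing else within 664 g beats 160.

160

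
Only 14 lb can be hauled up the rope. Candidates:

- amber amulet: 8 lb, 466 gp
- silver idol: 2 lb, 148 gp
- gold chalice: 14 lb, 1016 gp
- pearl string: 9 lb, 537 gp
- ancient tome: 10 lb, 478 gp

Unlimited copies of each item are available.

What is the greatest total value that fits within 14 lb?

1036

The ratio ordering already packs tightly: 7×silver idol, 14 lb, 1036.
No other feasible combination exceeds 1036.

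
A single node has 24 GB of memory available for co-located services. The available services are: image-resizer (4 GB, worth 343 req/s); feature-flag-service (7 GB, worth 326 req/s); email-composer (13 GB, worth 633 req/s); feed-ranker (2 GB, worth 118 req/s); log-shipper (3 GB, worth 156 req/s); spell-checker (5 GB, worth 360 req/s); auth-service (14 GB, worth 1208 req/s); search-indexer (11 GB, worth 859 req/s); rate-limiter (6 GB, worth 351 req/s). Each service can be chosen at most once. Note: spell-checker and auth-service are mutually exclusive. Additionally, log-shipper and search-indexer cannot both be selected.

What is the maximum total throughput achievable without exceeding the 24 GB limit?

1902

Taking image-resizer + auth-service + rate-limiter: 24 GB used, 1902 in throughput.
Next best is image-resizer + feed-ranker + log-shipper + auth-service at 1825 (23 GB) — short by 77.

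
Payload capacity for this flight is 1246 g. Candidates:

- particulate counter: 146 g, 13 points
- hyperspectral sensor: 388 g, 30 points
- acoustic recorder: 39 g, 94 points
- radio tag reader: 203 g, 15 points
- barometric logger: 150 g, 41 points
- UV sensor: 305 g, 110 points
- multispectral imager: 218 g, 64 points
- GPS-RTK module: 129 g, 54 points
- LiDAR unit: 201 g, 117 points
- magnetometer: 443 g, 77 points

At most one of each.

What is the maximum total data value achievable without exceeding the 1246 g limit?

495

Ranking by ratio (data value/g): acoustic recorder 2.41, LiDAR unit 0.58, GPS-RTK module 0.42.
The ratio heuristic lands on particulate counter + acoustic recorder + barometric logger + UV sensor + multispectral imager + GPS-RTK module + LiDAR unit (493) but leaves 58 g idle.
The 146 g tied up in particulate counter is better spent on radio tag reader — total rises to 495 (1245 g).
Nothing else within 1246 g beats 495.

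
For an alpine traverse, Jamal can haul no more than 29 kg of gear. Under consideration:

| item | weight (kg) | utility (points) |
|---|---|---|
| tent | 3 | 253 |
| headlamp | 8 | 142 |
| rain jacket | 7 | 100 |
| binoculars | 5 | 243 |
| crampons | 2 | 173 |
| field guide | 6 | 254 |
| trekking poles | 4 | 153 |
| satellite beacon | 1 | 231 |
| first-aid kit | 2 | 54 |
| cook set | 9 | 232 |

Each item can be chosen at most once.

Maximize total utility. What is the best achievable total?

The ratio heuristic lands on tent + binoculars + crampons + field guide + trekking poles + satellite beacon + first-aid kit (1361) but leaves 6 kg idle.
Replace first-aid kit with headlamp: the trade gains 88 net, giving 1449 at 29 kg.

1449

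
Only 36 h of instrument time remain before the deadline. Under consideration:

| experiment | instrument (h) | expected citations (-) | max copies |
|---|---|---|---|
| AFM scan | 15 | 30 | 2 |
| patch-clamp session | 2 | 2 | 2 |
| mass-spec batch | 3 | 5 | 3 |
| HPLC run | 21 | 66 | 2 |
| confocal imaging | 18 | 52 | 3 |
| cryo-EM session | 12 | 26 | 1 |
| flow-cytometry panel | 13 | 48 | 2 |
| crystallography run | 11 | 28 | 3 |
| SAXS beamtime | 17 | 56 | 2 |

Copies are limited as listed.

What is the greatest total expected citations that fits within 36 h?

116

Ranking by ratio (expected citations/h): flow-cytometry panel 3.69, SAXS beamtime 3.29, HPLC run 3.14, confocal imaging 2.89.
Taking the top-ratio experiments first gives 3×mass-spec batch + 2×flow-cytometry panel for 111 (35 h).
The 22 h tied up in 3×mass-spec batch and flow-cytometry panel is better spent on patch-clamp session + HPLC run — total rises to 116 (36 h).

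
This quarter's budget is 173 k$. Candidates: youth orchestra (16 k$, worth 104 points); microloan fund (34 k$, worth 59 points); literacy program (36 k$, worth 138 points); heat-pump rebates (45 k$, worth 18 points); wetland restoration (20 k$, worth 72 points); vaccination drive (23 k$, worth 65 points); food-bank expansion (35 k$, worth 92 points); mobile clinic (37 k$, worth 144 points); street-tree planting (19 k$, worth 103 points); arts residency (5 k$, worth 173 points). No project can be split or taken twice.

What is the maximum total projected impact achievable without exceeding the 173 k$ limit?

Filling by ratio: youth orchestra + literacy program + wetland restoration + vaccination drive + mobile clinic + street-tree planting + arts residency for 799, with 17 k$ left unused.
The 23 k$ tied up in vaccination drive is better spent on food-bank expansion — total rises to 826 (168 k$).
That's the maximum — no swap from here does better than 826.

826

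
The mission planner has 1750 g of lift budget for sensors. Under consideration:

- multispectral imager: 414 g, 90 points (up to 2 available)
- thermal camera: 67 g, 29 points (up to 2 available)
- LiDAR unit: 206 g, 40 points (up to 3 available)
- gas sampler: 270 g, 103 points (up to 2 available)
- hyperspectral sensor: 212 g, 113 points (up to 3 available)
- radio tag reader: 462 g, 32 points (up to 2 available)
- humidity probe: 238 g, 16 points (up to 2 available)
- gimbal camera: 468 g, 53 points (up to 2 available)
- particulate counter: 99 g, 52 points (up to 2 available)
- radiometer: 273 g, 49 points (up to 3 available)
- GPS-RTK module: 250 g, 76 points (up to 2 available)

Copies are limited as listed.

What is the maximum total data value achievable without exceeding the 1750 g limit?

756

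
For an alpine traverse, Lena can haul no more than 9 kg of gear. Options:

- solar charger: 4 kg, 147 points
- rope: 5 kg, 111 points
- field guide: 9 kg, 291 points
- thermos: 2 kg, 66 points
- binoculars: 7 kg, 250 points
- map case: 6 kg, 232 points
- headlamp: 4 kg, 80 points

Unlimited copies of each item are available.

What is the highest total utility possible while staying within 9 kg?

316

Ranking by ratio (utility/kg): map case 38.67, solar charger 36.75, binoculars 35.71.
A density-first pass picks thermos + map case — 298 at 8 kg.
Dropping map case frees 6 kg; slotting in binoculars (7 kg) lifts the total to 316 at 9 kg.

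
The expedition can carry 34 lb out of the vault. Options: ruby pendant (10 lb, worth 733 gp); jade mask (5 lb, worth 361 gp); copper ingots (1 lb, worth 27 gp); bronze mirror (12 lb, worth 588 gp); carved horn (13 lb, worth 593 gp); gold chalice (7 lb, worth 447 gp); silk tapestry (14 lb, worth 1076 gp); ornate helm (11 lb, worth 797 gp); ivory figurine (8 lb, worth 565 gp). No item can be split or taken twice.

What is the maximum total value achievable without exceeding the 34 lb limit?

2465

A density-first pass picks ruby pendant + jade mask + copper ingots + silk tapestry — 2197 at 30 lb.
Replace ruby pendant and jade mask with ornate helm + ivory figurine: the trade gains 268 net, giving 2465 at 34 lb.
No other feasible combination exceeds 2465.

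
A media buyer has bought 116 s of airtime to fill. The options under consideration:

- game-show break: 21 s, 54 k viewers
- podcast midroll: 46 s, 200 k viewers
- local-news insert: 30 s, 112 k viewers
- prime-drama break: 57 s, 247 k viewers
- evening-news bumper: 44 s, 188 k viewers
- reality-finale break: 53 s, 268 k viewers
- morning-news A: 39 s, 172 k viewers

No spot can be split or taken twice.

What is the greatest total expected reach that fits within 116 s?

Ranking by ratio (expected reach/s): reality-finale break 5.06, morning-news A 4.41, podcast midroll 4.35, prime-drama break 4.33.
The ratio heuristic lands on game-show break + reality-finale break + morning-news A (494) but leaves 3 s idle.
The 60 s tied up in game-show break and morning-news A is better spent on prime-drama break — total rises to 515 (110 s).
The spare 6 s is too small for any remaining spot, and no exchange beats 515.

515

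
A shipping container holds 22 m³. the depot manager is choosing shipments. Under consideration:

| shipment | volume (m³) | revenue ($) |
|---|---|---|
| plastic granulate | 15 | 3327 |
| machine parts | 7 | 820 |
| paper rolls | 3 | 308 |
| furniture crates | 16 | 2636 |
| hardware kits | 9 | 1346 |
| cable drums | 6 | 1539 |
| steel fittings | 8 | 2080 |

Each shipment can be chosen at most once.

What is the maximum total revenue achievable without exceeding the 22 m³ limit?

4866

Greedy by ratio would take machine parts + cable drums + steel fittings: 21 m³ used, total 4439.
The 15 m³ tied up in machine parts and steel fittings is better spent on plastic granulate — total rises to 4866 (21 m³).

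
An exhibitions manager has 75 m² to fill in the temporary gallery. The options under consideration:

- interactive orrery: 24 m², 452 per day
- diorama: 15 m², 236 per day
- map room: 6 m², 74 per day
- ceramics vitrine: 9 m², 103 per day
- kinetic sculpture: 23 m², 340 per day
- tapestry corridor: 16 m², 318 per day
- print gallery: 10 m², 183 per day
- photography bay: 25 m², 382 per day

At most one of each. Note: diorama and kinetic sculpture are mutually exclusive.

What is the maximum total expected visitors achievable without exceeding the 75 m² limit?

1335

Greedy by ratio would take interactive orrery + diorama + map room + tapestry corridor + print gallery: 71 m² used, total 1263.
Replace diorama and map room with photography bay: the trade gains 72 net, giving 1335 at 75 m².
The closest alternative, interactive orrery + kinetic sculpture + tapestry corridor + print gallery, reaches only 1293.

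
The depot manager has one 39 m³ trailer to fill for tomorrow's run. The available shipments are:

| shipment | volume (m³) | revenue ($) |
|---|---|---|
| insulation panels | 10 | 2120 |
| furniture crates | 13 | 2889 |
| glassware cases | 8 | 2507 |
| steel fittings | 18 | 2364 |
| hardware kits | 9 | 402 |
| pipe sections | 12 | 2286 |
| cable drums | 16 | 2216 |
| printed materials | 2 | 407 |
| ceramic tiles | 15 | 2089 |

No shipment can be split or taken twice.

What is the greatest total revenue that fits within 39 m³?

8089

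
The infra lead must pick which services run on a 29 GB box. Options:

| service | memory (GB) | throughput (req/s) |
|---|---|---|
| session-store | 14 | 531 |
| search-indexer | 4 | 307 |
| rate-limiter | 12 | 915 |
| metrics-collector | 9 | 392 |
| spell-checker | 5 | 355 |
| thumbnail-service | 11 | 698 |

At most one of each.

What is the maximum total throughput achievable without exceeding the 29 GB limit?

1968

The ratio heuristic lands on search-indexer + rate-limiter + spell-checker (1577) but leaves 8 GB idle.
Dropping search-indexer frees 4 GB; slotting in thumbnail-service (11 GB) lifts the total to 1968 at 28 GB.
Every other selection either busts 29 GB or fails to beat 1968.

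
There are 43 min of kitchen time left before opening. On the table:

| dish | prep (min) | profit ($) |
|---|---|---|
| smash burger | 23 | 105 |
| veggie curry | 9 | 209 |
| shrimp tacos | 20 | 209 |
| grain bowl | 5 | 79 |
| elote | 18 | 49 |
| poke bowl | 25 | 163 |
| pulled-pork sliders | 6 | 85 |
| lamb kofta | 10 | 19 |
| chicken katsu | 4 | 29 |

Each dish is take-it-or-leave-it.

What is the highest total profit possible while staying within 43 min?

Density check — veggie curry 23.22, grain bowl 15.80, pulled-pork sliders 14.17, shrimp tacos 10.45 are the best per min.
Veggie curry + shrimp tacos + grain bowl + pulled-pork sliders uses 40 of the 43 min and totals 582.
The spare 3 min is too small for any remaining dish, and no exchange beats 582.

582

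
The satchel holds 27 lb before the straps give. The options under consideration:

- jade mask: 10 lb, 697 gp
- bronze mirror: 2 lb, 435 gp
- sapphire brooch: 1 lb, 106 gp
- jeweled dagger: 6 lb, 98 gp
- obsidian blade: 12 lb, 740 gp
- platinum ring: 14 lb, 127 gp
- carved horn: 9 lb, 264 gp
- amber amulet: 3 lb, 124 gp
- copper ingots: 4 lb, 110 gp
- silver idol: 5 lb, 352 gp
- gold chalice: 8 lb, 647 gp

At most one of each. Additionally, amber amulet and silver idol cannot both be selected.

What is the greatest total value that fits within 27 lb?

2237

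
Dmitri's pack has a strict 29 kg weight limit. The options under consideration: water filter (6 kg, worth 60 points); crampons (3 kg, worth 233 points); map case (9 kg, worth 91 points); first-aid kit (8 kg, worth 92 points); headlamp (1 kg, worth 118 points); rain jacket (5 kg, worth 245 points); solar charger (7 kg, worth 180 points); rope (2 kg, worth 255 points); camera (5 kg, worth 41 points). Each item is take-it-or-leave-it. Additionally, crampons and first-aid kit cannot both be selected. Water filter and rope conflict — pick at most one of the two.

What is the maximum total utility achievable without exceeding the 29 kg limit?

Crampons + map case + headlamp + rain jacket + solar charger + rope uses 27 of the 29 kg and totals 1122.
Runner-up crampons + headlamp + rain jacket + solar charger + rope + camera tops out at 1072.

1122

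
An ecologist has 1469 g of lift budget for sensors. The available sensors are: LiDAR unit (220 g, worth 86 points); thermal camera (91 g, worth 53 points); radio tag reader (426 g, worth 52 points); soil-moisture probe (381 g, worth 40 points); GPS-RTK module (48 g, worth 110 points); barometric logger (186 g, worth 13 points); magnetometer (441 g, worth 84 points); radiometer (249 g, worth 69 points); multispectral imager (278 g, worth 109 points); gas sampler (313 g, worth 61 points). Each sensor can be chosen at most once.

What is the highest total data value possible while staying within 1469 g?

The ratio heuristic lands on LiDAR unit + thermal camera + GPS-RTK module + barometric logger + radiometer + multispectral imager + gas sampler (501) but leaves 84 g idle.
The 499 g tied up in barometric logger and gas sampler is better spent on magnetometer — total rises to 511 (1327 g).

511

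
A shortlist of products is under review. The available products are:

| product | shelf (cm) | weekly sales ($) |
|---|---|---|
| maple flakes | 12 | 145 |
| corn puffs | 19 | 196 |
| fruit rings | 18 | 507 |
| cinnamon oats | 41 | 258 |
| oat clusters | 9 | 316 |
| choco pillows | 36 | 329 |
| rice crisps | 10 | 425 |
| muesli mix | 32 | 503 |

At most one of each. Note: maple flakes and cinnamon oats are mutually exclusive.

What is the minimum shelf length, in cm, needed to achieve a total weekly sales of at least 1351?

Minimise cm subject to total weekly sales ≥ 1351.
maple flakes + fruit rings + oat clusters + rice crisps reaches 1393 using 49 cm.
No combination under 49 cm hits 1351.

49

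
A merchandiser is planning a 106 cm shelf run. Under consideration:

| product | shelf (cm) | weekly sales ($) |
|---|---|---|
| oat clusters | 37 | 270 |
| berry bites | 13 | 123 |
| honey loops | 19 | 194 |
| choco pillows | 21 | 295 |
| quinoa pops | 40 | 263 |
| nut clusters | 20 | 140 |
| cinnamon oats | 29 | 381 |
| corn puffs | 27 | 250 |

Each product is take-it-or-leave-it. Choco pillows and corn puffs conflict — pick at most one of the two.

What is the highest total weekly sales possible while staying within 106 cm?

1140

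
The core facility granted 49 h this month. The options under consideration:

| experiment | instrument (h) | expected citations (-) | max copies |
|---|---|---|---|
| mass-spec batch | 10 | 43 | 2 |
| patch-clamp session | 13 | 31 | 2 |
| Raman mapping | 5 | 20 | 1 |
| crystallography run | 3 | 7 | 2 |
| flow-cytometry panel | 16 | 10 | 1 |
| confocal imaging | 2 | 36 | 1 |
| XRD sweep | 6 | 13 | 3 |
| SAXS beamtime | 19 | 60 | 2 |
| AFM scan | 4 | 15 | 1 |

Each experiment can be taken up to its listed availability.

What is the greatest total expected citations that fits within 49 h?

209

Filling by ratio: 2×mass-spec batch + patch-clamp session + Raman mapping + crystallography run + confocal imaging + AFM scan for 195, with 2 h left unused.
Replace patch-clamp session and AFM scan with SAXS beamtime: the trade gains 14 net, giving 209 at 49 h.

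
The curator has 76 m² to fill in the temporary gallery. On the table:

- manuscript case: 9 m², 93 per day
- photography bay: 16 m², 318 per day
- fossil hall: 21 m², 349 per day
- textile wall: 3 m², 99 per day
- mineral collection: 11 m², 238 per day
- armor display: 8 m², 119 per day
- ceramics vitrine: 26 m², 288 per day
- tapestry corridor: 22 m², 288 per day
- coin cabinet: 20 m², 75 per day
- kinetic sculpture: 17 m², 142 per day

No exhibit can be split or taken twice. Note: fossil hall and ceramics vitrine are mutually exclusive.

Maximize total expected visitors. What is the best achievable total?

1292

The ratio heuristic lands on manuscript case + photography bay + fossil hall + textile wall + mineral collection + armor display (1216) but leaves 8 m² idle.
The 17 m² tied up in manuscript case and armor display is better spent on tapestry corridor — total rises to 1292 (73 m²).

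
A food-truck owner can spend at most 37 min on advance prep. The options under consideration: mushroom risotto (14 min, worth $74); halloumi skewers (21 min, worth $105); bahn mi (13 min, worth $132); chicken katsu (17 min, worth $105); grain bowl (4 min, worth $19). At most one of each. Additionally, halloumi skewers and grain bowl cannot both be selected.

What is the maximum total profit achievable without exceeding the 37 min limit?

256

The ratio ordering already packs tightly: bahn mi + chicken katsu + grain bowl, 34 min, 256.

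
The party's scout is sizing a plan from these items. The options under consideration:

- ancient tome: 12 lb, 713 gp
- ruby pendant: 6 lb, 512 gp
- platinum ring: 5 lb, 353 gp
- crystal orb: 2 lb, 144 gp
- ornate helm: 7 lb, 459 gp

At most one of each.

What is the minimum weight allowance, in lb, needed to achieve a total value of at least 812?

Minimise lb subject to total value ≥ 812.
ruby pendant + platinum ring: 865 value at 11 lb.
Below 11 lb the best achievable stays under 812.

11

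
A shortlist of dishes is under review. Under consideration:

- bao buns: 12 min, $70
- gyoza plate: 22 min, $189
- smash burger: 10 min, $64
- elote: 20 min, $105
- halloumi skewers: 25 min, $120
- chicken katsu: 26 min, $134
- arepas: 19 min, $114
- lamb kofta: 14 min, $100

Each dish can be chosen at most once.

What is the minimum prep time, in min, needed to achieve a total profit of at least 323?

44

Need the lightest bundle worth ≥ 323.
bao buns + gyoza plate + smash burger: 323 profit at 44 min.
Any bundle with less than 44 min falls short of 323.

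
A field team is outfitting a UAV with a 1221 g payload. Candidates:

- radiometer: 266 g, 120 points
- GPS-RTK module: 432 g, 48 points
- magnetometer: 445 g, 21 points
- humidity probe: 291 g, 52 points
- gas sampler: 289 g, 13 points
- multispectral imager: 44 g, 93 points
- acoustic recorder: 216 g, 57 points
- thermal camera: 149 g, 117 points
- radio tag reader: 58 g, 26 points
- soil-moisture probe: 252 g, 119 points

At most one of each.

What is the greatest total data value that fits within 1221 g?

558

Density check — multispectral imager 2.11, thermal camera 0.79, soil-moisture probe 0.47, radiometer 0.45 are the best per g.
Greedy by ratio would take radiometer + multispectral imager + acoustic recorder + thermal camera + radio tag reader + soil-moisture probe: 985 g used, total 532.
The 58 g tied up in radio tag reader is better spent on humidity probe — total rises to 558 (1218 g).
The spare 3 g is too small for any remaining sensor, and no exchange beats 558.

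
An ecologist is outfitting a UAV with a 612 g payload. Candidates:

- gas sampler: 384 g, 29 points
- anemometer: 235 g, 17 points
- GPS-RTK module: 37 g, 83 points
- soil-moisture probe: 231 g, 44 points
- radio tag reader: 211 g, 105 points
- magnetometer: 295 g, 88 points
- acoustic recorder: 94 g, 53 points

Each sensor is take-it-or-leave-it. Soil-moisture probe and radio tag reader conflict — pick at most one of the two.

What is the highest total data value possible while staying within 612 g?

Best packing: GPS-RTK module + radio tag reader + magnetometer — 543 g, 276 total.
Runner-up anemometer + GPS-RTK module + radio tag reader + acoustic recorder tops out at 258.

276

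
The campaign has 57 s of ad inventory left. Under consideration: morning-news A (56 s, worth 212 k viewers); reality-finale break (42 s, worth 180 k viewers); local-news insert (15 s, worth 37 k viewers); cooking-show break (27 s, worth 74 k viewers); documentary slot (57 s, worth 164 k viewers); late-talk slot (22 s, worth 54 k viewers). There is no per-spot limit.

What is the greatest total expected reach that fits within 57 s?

Best packing: reality-finale break + local-news insert — 57 s, 217 total.

217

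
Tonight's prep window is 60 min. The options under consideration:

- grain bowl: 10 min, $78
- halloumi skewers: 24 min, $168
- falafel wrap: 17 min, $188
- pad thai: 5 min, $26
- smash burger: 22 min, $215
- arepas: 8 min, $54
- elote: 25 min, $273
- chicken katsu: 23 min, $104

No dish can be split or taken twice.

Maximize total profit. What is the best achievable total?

593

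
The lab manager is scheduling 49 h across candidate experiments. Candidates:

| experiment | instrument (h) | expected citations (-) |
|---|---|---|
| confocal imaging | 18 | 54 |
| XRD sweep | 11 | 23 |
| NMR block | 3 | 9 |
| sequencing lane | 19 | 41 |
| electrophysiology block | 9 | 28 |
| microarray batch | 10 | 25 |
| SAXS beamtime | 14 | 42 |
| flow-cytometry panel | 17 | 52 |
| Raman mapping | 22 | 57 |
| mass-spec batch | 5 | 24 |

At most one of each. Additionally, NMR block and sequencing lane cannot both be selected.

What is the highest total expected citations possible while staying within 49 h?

Best packing: confocal imaging + electrophysiology block + flow-cytometry panel + mass-spec batch — 49 h, 158 total.

158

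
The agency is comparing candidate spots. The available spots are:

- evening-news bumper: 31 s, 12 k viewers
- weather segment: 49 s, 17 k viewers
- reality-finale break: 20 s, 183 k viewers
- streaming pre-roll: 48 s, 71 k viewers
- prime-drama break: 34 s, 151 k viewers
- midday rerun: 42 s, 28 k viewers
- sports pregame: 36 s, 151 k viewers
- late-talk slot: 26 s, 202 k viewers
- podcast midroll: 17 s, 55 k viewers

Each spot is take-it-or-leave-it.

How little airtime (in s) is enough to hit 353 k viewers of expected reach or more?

46

Need the lightest bundle worth ≥ 353.
reality-finale break + late-talk slot: 385 expected reach at 46 s.
Any bundle with less than 46 s falls short of 353.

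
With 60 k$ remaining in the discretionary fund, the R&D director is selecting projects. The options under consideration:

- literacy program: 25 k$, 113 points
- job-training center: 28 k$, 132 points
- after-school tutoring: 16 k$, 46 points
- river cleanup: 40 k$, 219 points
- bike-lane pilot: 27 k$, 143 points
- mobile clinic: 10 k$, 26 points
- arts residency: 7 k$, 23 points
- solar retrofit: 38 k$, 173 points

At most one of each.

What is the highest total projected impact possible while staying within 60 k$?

A density-first pass picks river cleanup + mobile clinic + arts residency — 268 at 57 k$.
The 50 k$ tied up in river cleanup and mobile clinic is better spent on literacy program + bike-lane pilot — total rises to 279 (59 k$).
That's the maximum — no swap from here does better than 279.

279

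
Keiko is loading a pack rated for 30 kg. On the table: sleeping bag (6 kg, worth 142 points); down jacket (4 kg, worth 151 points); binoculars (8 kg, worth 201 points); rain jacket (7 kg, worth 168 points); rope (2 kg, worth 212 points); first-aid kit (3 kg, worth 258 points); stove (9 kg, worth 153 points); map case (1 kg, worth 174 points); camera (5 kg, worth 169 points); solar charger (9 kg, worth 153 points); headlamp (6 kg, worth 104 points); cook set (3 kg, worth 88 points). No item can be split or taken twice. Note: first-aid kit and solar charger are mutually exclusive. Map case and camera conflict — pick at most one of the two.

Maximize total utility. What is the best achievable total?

Density check — map case 174.00, rope 106.00, first-aid kit 86.00 are the best per kg.
Best packing: down jacket + binoculars + rain jacket + rope + first-aid kit + map case + cook set — 28 kg, 1252 total.
That's the maximum — no feasible swap from here does better than 1252.

1252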